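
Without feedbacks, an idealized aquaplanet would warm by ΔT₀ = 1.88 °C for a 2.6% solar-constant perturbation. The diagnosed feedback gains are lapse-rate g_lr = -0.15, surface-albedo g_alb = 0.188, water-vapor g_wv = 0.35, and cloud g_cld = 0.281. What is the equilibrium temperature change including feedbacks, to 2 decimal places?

Total gain g = -0.15 + 0.188 + 0.35 + 0.281 = 0.669.
Amplification A = 1/(1 − 0.669) = 3.021.
ΔT = 1.88 × 3.021 = 5.68 °C.

5.68 °C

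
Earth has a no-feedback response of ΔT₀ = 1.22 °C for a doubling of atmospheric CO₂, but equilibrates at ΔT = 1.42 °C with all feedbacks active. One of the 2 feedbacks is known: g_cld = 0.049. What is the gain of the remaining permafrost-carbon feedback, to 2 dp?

Amplification A = ΔT/ΔT₀ = 1.42/1.22 = 1.164.
Total gain g = 1 − 1/A = 1 − 1/1.164 = 0.1409.
The known gain is 0.049.
g_pf = 0.1409 − 0.049 = 0.09.

0.09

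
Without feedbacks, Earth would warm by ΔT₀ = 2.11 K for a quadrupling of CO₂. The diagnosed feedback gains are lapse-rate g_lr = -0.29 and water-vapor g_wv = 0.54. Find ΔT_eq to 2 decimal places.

2.81 K

Total gain g = -0.29 + 0.54 = 0.25.
Amplification A = 1/(1 − 0.25) = 1.333.
ΔT = 2.11 × 1.333 = 2.81 K.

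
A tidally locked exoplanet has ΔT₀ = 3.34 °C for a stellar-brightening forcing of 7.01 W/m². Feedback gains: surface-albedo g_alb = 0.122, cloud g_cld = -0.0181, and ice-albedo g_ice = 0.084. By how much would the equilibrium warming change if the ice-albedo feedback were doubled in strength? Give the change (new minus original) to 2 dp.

0.47 °C

Original: g = 0.1879, ΔT = 3.34/(1−0.1879) = 4.1128 °C.
With doubled ice-albedo: g' = 0.2719, ΔT' = 3.34/(1−0.2719) = 4.5873 °C.
Change = 4.5873 − 4.1128 = 0.47 °C.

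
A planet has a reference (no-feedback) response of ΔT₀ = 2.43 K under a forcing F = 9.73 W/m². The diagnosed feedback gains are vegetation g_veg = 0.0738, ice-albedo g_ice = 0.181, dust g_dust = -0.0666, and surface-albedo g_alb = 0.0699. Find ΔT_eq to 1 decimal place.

3.3 K

Total gain g = 0.0738 + 0.181 − 0.0666 + 0.0699 = 0.2581.
Amplification A = 1/(1 − 0.2581) = 1.348.
ΔT = 2.43 × 1.348 = 3.3 K.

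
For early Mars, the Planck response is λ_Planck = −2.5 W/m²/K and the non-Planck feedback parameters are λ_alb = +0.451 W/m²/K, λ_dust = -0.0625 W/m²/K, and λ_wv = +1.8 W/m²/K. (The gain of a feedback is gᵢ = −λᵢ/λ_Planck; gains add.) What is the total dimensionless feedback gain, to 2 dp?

Convert to gains: g_alb = 0.451/2.5 = 0.1804; g_dust = -0.0625/2.5 = -0.025; g_wv = 1.8/2.5 = 0.72.
Total gain g = 0.8754.

0.88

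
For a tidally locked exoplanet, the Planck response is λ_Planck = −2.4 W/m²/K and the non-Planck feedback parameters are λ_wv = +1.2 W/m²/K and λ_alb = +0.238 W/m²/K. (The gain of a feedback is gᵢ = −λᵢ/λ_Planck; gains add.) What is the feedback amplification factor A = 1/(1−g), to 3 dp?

Convert to gains: g_wv = 1.2/2.4 = 0.5; g_alb = 0.238/2.4 = 0.09917.
Total gain g = 0.59917.
A = 1/(1 − 0.59917) = 2.495.

2.495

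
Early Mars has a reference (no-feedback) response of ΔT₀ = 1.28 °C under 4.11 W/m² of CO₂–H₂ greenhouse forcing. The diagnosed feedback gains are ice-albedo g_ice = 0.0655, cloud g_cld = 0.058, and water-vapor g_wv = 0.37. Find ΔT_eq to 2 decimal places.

Total gain g = 0.0655 + 0.058 + 0.37 = 0.4935.
Amplification A = 1/(1 − 0.4935) = 1.974.
ΔT = 1.28 × 1.974 = 2.53 °C.

2.53 °C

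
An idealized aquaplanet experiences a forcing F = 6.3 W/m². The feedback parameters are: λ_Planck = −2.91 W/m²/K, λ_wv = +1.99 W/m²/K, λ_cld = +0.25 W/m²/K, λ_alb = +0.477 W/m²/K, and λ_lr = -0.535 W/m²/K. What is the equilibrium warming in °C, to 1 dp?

8.7 °C

Net feedback parameter λ = (−2.91) + (+1.99) + (+0.25) + (+0.477) + (-0.535) = -0.728 W/m²/K.
ΔT = −F/λ = −6.3/(-0.728) = 8.7 °C.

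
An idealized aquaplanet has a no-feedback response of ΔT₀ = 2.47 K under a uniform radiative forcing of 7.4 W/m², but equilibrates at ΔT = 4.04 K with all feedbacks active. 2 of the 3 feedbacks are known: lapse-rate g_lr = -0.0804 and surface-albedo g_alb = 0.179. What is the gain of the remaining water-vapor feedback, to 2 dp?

0.29

Amplification A = ΔT/ΔT₀ = 4.04/2.47 = 1.636.
Total gain g = 1 − 1/A = 1 − 1/1.636 = 0.3888.
Known gains sum to -0.0804 + 0.179 = 0.0986.
g_wv = 0.3888 − 0.0986 = 0.29.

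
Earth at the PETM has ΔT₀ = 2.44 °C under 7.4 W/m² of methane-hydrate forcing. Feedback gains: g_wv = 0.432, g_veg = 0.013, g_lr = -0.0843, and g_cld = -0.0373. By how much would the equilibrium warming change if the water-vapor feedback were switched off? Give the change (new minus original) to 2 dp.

Original: g = 0.3234, ΔT = 2.44/(1−0.3234) = 3.6063 °C.
Without water-vapor: g' = -0.1086, ΔT' = 2.44/(1+0.1086) = 2.2010 °C.
Change = 2.2010 − 3.6063 = -1.41 °C.

-1.41 °C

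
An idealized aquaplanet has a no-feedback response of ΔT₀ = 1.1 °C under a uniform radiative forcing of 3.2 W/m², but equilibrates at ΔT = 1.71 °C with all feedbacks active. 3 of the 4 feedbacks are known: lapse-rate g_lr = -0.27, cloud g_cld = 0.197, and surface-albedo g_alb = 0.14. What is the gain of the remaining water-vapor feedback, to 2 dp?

0.29

Amplification A = ΔT/ΔT₀ = 1.71/1.1 = 1.555.
Total gain g = 1 − 1/A = 1 − 1/1.555 = 0.3569.
Known gains sum to -0.27 + 0.197 + 0.14 = 0.067.
g_wv = 0.3569 − 0.067 = 0.29.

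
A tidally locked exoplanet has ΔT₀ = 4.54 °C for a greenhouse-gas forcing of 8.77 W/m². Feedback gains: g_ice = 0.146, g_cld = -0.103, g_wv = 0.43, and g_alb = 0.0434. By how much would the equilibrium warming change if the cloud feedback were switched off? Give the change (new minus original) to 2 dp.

Original: g = 0.5164, ΔT = 4.54/(1−0.5164) = 9.3879 °C.
Without cloud: g' = 0.6194, ΔT' = 4.54/(1−0.6194) = 11.9285 °C.
Change = 11.9285 − 9.3879 = 2.54 °C.

2.54 °C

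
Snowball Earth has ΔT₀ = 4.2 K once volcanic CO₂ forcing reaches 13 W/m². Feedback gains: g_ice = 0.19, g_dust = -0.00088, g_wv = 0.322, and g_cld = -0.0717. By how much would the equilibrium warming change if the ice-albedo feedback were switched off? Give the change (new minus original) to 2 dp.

-1.90 K

Original: g = 0.43942, ΔT = 4.2/(1−0.43942) = 7.4922 K.
Without ice-albedo: g' = 0.24942, ΔT' = 4.2/(1−0.24942) = 5.5957 K.
Change = 5.5957 − 7.4922 = -1.90 K.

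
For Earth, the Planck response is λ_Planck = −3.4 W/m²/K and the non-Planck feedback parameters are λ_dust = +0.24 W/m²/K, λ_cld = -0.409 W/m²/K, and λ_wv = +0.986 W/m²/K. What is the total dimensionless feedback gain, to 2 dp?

0.24

Convert to gains: g_dust = 0.24/3.4 = 0.07059; g_cld = -0.409/3.4 = -0.1203; g_wv = 0.986/3.4 = 0.29.
Total gain g = 0.24029.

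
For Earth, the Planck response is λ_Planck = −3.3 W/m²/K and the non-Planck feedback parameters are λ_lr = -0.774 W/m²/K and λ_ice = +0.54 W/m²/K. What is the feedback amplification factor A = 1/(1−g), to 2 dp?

Convert to gains: g_lr = -0.774/3.3 = -0.2345; g_ice = 0.54/3.3 = 0.1636.
Total gain g = -0.0709.
A = 1/(1 + 0.0709) = 0.93.

0.93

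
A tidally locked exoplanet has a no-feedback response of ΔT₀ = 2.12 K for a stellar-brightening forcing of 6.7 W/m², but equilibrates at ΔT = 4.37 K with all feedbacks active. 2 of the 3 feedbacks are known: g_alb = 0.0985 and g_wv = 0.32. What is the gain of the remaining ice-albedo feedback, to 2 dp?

Amplification A = ΔT/ΔT₀ = 4.37/2.12 = 2.061.
Total gain g = 1 − 1/A = 1 − 1/2.061 = 0.5148.
Known gains sum to 0.0985 + 0.32 = 0.4185.
g_ice = 0.5148 − 0.4185 = 0.10.

0.10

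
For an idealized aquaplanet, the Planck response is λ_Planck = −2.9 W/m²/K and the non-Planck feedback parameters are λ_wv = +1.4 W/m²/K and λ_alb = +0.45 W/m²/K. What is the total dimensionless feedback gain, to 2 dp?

Convert to gains: g_wv = 1.4/2.9 = 0.4828; g_alb = 0.45/2.9 = 0.1552.
Total gain g = 0.638.

0.64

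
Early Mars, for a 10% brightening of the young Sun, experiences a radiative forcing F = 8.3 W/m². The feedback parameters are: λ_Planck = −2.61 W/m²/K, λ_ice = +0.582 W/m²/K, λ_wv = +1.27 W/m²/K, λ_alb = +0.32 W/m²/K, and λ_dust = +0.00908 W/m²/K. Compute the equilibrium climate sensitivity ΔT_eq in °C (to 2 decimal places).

19.35 °C

Net feedback parameter λ = (−2.61) + (+0.582) + (+1.27) + (+0.32) + (+0.00908) = -0.42892 W/m²/K.
ΔT = −F/λ = −8.3/(-0.42892) = 19.35 °C.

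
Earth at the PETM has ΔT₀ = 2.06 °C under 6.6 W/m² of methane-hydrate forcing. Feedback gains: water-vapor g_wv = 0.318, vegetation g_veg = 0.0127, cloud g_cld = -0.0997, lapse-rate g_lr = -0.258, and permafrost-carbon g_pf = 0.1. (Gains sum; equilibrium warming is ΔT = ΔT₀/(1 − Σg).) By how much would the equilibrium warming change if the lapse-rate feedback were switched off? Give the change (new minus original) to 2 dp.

Original: g = 0.073, ΔT = 2.06/(1−0.073) = 2.2222 °C.
Without lapse-rate: g' = 0.331, ΔT' = 2.06/(1−0.331) = 3.0792 °C.
Change = 3.0792 − 2.2222 = 0.86 °C.

0.86 °C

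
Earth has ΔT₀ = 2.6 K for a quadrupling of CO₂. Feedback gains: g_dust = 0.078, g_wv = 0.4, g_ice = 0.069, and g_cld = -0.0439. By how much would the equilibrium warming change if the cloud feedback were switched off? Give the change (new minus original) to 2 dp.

0.51 K

Original: g = 0.5031, ΔT = 2.6/(1−0.5031) = 5.2324 K.
Without cloud: g' = 0.547, ΔT' = 2.6/(1−0.547) = 5.7395 K.
Change = 5.7395 − 5.2324 = 0.51 K.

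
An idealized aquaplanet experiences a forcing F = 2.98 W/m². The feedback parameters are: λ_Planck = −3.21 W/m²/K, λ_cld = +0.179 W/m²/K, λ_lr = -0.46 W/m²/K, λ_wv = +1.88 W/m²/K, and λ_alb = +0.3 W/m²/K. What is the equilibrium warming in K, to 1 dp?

Net feedback parameter λ = (−3.21) + (+0.179) + (-0.46) + (+1.88) + (+0.3) = -1.311 W/m²/K.
ΔT = −F/λ = −2.98/(-1.311) = 2.3 K.

2.3 K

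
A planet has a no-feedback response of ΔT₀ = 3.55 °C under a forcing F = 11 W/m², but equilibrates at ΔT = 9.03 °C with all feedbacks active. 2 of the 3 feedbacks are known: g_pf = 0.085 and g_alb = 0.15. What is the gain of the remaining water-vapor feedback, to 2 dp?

0.37

Amplification A = ΔT/ΔT₀ = 9.03/3.55 = 2.544.
Total gain g = 1 − 1/A = 1 − 1/2.544 = 0.6069.
Known gains sum to 0.085 + 0.15 = 0.235.
g_wv = 0.6069 − 0.235 = 0.37.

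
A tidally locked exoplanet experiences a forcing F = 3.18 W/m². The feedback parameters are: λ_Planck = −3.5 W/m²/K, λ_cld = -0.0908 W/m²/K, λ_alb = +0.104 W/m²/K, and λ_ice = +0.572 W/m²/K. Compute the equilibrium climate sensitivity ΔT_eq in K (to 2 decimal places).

Net feedback parameter λ = (−3.5) + (-0.0908) + (+0.104) + (+0.572) = -2.9148 W/m²/K.
ΔT = −F/λ = −3.18/(-2.9148) = 1.09 K.

1.09 K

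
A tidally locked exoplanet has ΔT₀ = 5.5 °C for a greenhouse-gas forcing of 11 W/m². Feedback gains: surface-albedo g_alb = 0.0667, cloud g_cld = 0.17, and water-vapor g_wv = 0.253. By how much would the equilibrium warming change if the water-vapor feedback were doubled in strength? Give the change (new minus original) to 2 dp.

Original: g = 0.4897, ΔT = 5.5/(1−0.4897) = 10.7780 °C.
With doubled water-vapor: g' = 0.7427, ΔT' = 5.5/(1−0.7427) = 21.3758 °C.
Change = 21.3758 − 10.7780 = 10.60 °C.

10.60 °C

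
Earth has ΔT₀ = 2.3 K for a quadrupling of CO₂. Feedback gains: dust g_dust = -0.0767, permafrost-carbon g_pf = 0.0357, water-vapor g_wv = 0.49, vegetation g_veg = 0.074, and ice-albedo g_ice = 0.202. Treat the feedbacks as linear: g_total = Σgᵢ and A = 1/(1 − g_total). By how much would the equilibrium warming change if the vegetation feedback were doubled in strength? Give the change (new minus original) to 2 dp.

Original: g = 0.725, ΔT = 2.3/(1−0.725) = 8.3636 K.
With doubled vegetation: g' = 0.799, ΔT' = 2.3/(1−0.799) = 11.4428 K.
Change = 11.4428 − 8.3636 = 3.08 K.

3.08 K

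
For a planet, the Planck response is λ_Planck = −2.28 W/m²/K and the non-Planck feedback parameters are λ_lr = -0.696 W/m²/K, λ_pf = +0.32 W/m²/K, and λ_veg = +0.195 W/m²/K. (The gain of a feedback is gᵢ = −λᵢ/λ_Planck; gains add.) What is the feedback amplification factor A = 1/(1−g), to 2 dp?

Convert to gains: g_lr = -0.696/2.28 = -0.3053; g_pf = 0.32/2.28 = 0.1404; g_veg = 0.195/2.28 = 0.08553.
Total gain g = -0.07937.
A = 1/(1 + 0.07937) = 0.93.

0.93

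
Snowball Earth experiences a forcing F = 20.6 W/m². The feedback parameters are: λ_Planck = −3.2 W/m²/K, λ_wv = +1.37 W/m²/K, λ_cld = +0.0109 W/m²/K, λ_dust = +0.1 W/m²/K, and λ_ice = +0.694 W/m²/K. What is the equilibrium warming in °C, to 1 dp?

20.1 °C

Net feedback parameter λ = (−3.2) + (+1.37) + (+0.0109) + (+0.1) + (+0.694) = -1.0251 W/m²/K.
ΔT = −F/λ = −20.6/(-1.0251) = 20.1 °C.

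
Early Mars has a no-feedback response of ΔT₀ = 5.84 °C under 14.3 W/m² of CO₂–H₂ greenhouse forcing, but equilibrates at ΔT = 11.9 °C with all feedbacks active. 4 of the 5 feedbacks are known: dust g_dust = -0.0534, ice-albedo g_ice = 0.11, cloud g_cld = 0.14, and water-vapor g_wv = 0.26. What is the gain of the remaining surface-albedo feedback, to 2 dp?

Amplification A = ΔT/ΔT₀ = 11.9/5.84 = 2.038.
Total gain g = 1 − 1/A = 1 − 1/2.038 = 0.5093.
Known gains sum to -0.0534 + 0.11 + 0.14 + 0.26 = 0.4566.
g_alb = 0.5093 − 0.4566 = 0.05.

0.05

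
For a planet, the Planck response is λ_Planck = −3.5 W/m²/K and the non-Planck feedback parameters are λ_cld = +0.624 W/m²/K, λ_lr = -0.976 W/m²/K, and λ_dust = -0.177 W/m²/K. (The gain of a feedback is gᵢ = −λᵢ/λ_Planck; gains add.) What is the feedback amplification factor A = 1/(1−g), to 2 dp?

0.87

Convert to gains: g_cld = 0.624/3.5 = 0.1783; g_lr = -0.976/3.5 = -0.2789; g_dust = -0.177/3.5 = -0.05057.
Total gain g = -0.15117.
A = 1/(1 + 0.15117) = 0.87.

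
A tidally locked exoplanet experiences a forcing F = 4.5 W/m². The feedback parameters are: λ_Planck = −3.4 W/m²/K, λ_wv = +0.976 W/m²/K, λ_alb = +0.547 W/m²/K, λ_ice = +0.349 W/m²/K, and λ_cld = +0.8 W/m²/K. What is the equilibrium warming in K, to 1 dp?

6.2 K

Net feedback parameter λ = (−3.4) + (+0.976) + (+0.547) + (+0.349) + (+0.8) = -0.728 W/m²/K.
ΔT = −F/λ = −4.5/(-0.728) = 6.2 K.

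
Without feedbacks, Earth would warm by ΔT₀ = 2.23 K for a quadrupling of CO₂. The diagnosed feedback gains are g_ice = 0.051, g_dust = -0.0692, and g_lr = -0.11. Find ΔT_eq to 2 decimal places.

Total gain g = 0.051 − 0.0692 − 0.11 = -0.1282.
Amplification A = 1/(1 + 0.1282) = 0.8864.
ΔT = 2.23 × 0.8864 = 1.98 K.

1.98 K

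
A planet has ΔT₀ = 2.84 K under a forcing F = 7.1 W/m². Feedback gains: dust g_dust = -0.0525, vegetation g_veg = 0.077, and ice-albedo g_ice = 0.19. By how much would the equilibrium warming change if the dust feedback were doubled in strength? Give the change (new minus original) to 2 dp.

Original: g = 0.2145, ΔT = 2.84/(1−0.2145) = 3.6155 K.
With doubled dust: g' = 0.162, ΔT' = 2.84/(1−0.162) = 3.3890 K.
Change = 3.3890 − 3.6155 = -0.23 K.

-0.23 K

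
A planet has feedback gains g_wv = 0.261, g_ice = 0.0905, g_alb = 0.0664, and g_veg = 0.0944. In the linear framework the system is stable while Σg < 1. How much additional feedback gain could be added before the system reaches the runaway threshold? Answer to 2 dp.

Current total gain = 0.261 + 0.0905 + 0.0664 + 0.0944 = 0.5123.
Margin to runaway = 1 − 0.5123 = 0.49.

0.49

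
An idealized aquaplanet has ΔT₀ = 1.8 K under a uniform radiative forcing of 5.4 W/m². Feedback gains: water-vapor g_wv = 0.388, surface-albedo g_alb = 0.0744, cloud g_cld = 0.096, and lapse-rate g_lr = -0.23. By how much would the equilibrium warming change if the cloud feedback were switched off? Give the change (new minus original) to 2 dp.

-0.34 K

Original: g = 0.3284, ΔT = 1.8/(1−0.3284) = 2.6802 K.
Without cloud: g' = 0.2324, ΔT' = 1.8/(1−0.2324) = 2.3450 K.
Change = 2.3450 − 2.6802 = -0.34 K.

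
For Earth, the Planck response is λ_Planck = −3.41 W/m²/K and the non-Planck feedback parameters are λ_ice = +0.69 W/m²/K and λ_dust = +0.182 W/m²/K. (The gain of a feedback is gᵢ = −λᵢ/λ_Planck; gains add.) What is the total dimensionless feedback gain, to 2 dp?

Convert to gains: g_ice = 0.69/3.41 = 0.2023; g_dust = 0.182/3.41 = 0.05337.
Total gain g = 0.25567.

0.26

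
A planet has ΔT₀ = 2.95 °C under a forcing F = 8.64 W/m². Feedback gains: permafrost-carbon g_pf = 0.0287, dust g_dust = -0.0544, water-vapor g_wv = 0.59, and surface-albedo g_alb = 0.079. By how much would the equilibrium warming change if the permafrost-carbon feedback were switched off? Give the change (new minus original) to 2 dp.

-0.62 °C

Original: g = 0.6433, ΔT = 2.95/(1−0.6433) = 8.2703 °C.
Without permafrost-carbon: g' = 0.6146, ΔT' = 2.95/(1−0.6146) = 7.6544 °C.
Change = 7.6544 − 8.2703 = -0.62 °C.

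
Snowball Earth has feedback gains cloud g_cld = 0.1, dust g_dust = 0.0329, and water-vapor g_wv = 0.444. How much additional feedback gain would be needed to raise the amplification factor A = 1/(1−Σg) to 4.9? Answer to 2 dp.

Current total gain = 0.5769.
Target gain for A = 4.9: g* = 1 − 1/4.9 = 0.7959.
Additional gain needed = 0.7959 − 0.5769 = 0.22.

0.22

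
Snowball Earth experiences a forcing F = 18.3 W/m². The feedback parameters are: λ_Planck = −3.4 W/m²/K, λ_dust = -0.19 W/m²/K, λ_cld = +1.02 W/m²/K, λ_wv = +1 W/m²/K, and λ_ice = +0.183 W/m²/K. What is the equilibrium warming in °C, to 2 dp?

13.19 °C

Net feedback parameter λ = (−3.4) + (-0.19) + (+1.02) + (+1) + (+0.183) = -1.387 W/m²/K.
ΔT = −F/λ = −18.3/(-1.387) = 13.19 °C.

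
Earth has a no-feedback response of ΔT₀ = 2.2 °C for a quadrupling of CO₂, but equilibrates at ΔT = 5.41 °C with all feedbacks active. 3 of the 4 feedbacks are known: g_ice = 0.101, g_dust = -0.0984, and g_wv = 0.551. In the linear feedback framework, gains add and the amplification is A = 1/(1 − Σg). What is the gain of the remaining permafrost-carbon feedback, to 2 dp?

0.04

Amplification A = ΔT/ΔT₀ = 5.41/2.2 = 2.459.
Total gain g = 1 − 1/A = 1 − 1/2.459 = 0.5933.
Known gains sum to 0.101 − 0.0984 + 0.551 = 0.5536.
g_pf = 0.5933 − 0.5536 = 0.04.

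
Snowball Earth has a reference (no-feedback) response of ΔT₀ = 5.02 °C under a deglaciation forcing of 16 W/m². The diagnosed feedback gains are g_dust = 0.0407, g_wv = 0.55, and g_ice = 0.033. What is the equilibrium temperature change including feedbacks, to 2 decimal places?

13.34 °C

Total gain g = 0.0407 + 0.55 + 0.033 = 0.6237.
Amplification A = 1/(1 − 0.6237) = 2.657.
ΔT = 5.02 × 2.657 = 13.34 °C.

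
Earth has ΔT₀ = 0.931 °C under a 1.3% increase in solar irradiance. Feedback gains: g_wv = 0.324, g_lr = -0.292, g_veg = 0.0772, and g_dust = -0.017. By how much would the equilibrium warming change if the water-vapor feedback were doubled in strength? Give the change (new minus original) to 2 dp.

0.57 °C

Original: g = 0.0922, ΔT = 0.931/(1−0.0922) = 1.0256 °C.
With doubled water-vapor: g' = 0.4162, ΔT' = 0.931/(1−0.4162) = 1.5947 °C.
Change = 1.5947 − 1.0256 = 0.57 °C.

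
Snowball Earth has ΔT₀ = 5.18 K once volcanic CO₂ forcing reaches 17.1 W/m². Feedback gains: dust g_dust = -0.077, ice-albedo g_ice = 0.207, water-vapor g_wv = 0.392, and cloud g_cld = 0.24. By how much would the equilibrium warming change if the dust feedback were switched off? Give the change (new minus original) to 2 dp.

10.41 K

Original: g = 0.762, ΔT = 5.18/(1−0.762) = 21.7647 K.
Without dust: g' = 0.839, ΔT' = 5.18/(1−0.839) = 32.1739 K.
Change = 32.1739 − 21.7647 = 10.41 K.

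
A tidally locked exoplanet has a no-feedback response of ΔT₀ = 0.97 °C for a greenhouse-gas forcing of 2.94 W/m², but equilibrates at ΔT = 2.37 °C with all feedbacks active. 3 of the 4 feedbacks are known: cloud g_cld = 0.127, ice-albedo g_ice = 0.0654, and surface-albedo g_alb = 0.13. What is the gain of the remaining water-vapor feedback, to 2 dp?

Amplification A = ΔT/ΔT₀ = 2.37/0.97 = 2.443.
Total gain g = 1 − 1/A = 1 − 1/2.443 = 0.5907.
Known gains sum to 0.127 + 0.0654 + 0.13 = 0.3224.
g_wv = 0.5907 − 0.3224 = 0.27.

0.27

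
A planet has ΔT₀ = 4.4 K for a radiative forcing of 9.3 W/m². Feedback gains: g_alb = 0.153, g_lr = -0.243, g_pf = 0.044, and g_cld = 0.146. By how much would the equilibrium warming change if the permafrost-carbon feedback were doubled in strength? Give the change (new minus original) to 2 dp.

0.25 K

Original: g = 0.1, ΔT = 4.4/(1−0.1) = 4.8889 K.
With doubled permafrost-carbon: g' = 0.144, ΔT' = 4.4/(1−0.144) = 5.1402 K.
Change = 5.1402 − 4.8889 = 0.25 K.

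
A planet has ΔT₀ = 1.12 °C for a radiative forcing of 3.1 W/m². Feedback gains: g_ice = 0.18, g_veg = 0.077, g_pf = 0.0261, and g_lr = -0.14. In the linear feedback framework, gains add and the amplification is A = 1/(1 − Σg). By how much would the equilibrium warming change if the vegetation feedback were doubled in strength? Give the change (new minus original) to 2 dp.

0.13 °C

Original: g = 0.1431, ΔT = 1.12/(1−0.1431) = 1.3070 °C.
With doubled vegetation: g' = 0.2201, ΔT' = 1.12/(1−0.2201) = 1.4361 °C.
Change = 1.4361 − 1.3070 = 0.13 °C.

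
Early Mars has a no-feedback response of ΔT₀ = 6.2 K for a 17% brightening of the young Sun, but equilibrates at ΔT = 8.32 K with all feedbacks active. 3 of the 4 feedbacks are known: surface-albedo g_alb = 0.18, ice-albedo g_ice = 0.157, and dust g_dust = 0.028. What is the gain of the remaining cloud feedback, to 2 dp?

-0.11

Amplification A = ΔT/ΔT₀ = 8.32/6.2 = 1.342.
Total gain g = 1 − 1/A = 1 − 1/1.342 = 0.2548.
Known gains sum to 0.18 + 0.157 + 0.028 = 0.365.
g_cld = 0.2548 − 0.365 = -0.11.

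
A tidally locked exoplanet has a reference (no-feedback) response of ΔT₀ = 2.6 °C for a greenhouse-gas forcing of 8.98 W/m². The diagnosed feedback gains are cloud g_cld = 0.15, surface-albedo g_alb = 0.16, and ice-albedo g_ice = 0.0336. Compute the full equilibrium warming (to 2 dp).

Total gain g = 0.15 + 0.16 + 0.0336 = 0.3436.
Amplification A = 1/(1 − 0.3436) = 1.523.
ΔT = 2.6 × 1.523 = 3.96 °C.

3.96 °C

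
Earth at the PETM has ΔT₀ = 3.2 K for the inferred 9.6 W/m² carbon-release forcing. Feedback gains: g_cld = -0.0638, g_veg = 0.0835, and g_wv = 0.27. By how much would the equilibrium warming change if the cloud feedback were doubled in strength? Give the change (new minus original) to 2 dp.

Original: g = 0.2897, ΔT = 3.2/(1−0.2897) = 4.5051 K.
With doubled cloud: g' = 0.2259, ΔT' = 3.2/(1−0.2259) = 4.1338 K.
Change = 4.1338 − 4.5051 = -0.37 K.

-0.37 K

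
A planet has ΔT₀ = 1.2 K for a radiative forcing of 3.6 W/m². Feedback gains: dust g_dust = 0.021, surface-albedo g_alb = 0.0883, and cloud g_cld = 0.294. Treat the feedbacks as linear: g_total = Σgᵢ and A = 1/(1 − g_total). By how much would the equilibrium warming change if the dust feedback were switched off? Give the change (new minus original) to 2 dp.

Original: g = 0.4033, ΔT = 1.2/(1−0.4033) = 2.0111 K.
Without dust: g' = 0.3823, ΔT' = 1.2/(1−0.3823) = 1.9427 K.
Change = 1.9427 − 2.0111 = -0.07 K.

-0.07 K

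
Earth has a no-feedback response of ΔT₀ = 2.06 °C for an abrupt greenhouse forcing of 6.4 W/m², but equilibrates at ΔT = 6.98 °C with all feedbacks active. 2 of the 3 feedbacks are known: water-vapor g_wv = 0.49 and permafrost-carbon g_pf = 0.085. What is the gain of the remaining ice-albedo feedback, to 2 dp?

0.13

Amplification A = ΔT/ΔT₀ = 6.98/2.06 = 3.388.
Total gain g = 1 − 1/A = 1 − 1/3.388 = 0.7048.
Known gains sum to 0.49 + 0.085 = 0.575.
g_ice = 0.7048 − 0.575 = 0.13.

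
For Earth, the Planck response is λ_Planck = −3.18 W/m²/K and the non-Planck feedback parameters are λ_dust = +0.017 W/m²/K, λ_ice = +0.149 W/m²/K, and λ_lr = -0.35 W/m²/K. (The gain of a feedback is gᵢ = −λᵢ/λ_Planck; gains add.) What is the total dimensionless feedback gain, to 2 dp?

Convert to gains: g_dust = 0.017/3.18 = 0.005346; g_ice = 0.149/3.18 = 0.04686; g_lr = -0.35/3.18 = -0.1101.
Total gain g = -0.057894.

-0.06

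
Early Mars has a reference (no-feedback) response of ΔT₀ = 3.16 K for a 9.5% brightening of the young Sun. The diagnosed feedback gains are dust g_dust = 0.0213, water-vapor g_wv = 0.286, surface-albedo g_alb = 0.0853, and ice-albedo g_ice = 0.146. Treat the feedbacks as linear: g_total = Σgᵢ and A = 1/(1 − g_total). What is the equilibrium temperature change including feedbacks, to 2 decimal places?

6.85 K

Total gain g = 0.0213 + 0.286 + 0.0853 + 0.146 = 0.5386.
Amplification A = 1/(1 − 0.5386) = 2.167.
ΔT = 3.16 × 2.167 = 6.85 K.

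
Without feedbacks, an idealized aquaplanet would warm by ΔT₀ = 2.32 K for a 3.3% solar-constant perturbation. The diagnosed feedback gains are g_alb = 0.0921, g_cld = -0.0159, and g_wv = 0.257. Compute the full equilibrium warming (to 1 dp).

Total gain g = 0.0921 − 0.0159 + 0.257 = 0.3332.
Amplification A = 1/(1 − 0.3332) = 1.5.
ΔT = 2.32 × 1.5 = 3.5 K.

3.5 K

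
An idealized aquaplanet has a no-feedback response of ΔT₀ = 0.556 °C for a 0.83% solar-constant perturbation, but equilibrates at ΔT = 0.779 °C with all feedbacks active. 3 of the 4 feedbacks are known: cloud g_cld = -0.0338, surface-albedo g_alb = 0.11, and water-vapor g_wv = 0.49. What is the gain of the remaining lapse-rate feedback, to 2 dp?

-0.28

Amplification A = ΔT/ΔT₀ = 0.779/0.556 = 1.401.
Total gain g = 1 − 1/A = 1 − 1/1.401 = 0.2862.
Known gains sum to -0.0338 + 0.11 + 0.49 = 0.5662.
g_lr = 0.2862 − 0.5662 = -0.28.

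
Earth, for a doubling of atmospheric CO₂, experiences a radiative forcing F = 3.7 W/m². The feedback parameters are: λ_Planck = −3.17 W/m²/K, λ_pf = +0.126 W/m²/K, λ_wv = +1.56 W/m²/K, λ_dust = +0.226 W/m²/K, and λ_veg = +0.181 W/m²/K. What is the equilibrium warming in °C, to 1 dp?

Net feedback parameter λ = (−3.17) + (+0.126) + (+1.56) + (+0.226) + (+0.181) = -1.077 W/m²/K.
ΔT = −F/λ = −3.7/(-1.077) = 3.4 °C.

3.4 °C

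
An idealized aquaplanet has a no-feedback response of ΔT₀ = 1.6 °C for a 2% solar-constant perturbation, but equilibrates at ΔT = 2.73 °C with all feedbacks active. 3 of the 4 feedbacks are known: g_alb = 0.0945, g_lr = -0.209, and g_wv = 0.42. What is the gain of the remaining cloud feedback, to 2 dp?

0.11

Amplification A = ΔT/ΔT₀ = 2.73/1.6 = 1.706.
Total gain g = 1 − 1/A = 1 − 1/1.706 = 0.4138.
Known gains sum to 0.0945 − 0.209 + 0.42 = 0.3055.
g_cld = 0.4138 − 0.3055 = 0.11.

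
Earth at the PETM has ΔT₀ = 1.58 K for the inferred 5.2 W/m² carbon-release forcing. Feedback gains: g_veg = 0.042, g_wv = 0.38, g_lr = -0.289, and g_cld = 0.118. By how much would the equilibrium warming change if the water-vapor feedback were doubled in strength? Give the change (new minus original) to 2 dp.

Original: g = 0.251, ΔT = 1.58/(1−0.251) = 2.1095 K.
With doubled water-vapor: g' = 0.631, ΔT' = 1.58/(1−0.631) = 4.2818 K.
Change = 4.2818 − 2.1095 = 2.17 K.

2.17 K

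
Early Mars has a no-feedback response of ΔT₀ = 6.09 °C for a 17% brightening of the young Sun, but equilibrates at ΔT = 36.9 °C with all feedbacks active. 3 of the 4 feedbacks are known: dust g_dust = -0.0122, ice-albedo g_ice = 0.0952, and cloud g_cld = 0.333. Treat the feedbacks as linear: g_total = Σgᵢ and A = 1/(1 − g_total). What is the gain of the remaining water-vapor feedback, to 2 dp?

Amplification A = ΔT/ΔT₀ = 36.9/6.09 = 6.059.
Total gain g = 1 − 1/A = 1 − 1/6.059 = 0.835.
Known gains sum to -0.0122 + 0.0952 + 0.333 = 0.416.
g_wv = 0.835 − 0.416 = 0.42.

0.42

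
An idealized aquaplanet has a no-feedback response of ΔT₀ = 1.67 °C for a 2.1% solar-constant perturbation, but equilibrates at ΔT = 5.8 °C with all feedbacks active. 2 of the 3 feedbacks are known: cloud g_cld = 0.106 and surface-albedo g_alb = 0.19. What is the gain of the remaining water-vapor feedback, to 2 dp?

0.42

Amplification A = ΔT/ΔT₀ = 5.8/1.67 = 3.473.
Total gain g = 1 − 1/A = 1 − 1/3.473 = 0.7121.
Known gains sum to 0.106 + 0.19 = 0.296.
g_wv = 0.7121 − 0.296 = 0.42.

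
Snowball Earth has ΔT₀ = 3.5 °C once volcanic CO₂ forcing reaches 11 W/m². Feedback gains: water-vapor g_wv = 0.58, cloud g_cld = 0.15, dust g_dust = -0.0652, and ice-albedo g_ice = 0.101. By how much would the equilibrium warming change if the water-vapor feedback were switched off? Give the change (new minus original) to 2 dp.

Original: g = 0.7658, ΔT = 3.5/(1−0.7658) = 14.9445 °C.
Without water-vapor: g' = 0.1858, ΔT' = 3.5/(1−0.1858) = 4.2987 °C.
Change = 4.2987 − 14.9445 = -10.65 °C.

-10.65 °C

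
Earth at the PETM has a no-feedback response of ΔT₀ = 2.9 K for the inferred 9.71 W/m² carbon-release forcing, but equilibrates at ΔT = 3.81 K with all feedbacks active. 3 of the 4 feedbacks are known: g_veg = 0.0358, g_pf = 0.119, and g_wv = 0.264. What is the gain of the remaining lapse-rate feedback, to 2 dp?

Amplification A = ΔT/ΔT₀ = 3.81/2.9 = 1.314.
Total gain g = 1 − 1/A = 1 − 1/1.314 = 0.239.
Known gains sum to 0.0358 + 0.119 + 0.264 = 0.4188.
g_lr = 0.239 − 0.4188 = -0.18.

-0.18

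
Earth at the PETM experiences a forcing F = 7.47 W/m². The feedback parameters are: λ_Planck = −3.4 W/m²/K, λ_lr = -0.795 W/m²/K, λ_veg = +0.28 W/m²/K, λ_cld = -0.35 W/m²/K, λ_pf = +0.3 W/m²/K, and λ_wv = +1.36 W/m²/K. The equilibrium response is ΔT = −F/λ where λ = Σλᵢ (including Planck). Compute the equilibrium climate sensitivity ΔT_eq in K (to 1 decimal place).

2.9 K

Net feedback parameter λ = (−3.4) + (-0.795) + (+0.28) + (-0.35) + (+0.3) + (+1.36) = -2.605 W/m²/K.
ΔT = −F/λ = −7.47/(-2.605) = 2.9 K.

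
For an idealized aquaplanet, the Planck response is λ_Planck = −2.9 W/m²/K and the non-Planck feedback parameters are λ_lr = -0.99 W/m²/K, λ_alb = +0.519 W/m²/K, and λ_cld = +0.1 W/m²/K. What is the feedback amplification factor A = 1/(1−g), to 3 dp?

Convert to gains: g_lr = -0.99/2.9 = -0.3414; g_alb = 0.519/2.9 = 0.179; g_cld = 0.1/2.9 = 0.03448.
Total gain g = -0.12792.
A = 1/(1 + 0.12792) = 0.887.

0.887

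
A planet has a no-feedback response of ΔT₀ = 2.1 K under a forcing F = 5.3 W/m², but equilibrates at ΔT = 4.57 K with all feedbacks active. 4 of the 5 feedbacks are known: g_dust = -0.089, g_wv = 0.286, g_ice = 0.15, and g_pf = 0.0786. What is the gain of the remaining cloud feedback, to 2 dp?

Amplification A = ΔT/ΔT₀ = 4.57/2.1 = 2.176.
Total gain g = 1 − 1/A = 1 − 1/2.176 = 0.5404.
Known gains sum to -0.089 + 0.286 + 0.15 + 0.0786 = 0.4256.
g_cld = 0.5404 − 0.4256 = 0.11.

0.11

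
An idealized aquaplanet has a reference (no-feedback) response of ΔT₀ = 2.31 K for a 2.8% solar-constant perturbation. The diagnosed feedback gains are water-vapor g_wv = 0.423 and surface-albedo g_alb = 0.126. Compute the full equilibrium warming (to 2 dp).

5.12 K

Total gain g = 0.423 + 0.126 = 0.549.
Amplification A = 1/(1 − 0.549) = 2.217.
ΔT = 2.31 × 2.217 = 5.12 K.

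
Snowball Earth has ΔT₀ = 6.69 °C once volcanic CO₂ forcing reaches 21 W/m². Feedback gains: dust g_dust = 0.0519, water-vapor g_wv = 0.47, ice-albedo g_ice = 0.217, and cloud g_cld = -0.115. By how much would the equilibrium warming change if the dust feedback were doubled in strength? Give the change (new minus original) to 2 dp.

2.85 °C

Original: g = 0.6239, ΔT = 6.69/(1−0.6239) = 17.7878 °C.
With doubled dust: g' = 0.6758, ΔT' = 6.69/(1−0.6758) = 20.6354 °C.
Change = 20.6354 − 17.7878 = 2.85 °C.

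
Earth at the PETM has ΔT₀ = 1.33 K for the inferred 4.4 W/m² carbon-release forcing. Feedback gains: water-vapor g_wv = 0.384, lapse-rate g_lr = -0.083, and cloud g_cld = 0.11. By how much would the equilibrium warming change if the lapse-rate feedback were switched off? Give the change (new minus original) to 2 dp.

0.37 K

Original: g = 0.411, ΔT = 1.33/(1−0.411) = 2.2581 K.
Without lapse-rate: g' = 0.494, ΔT' = 1.33/(1−0.494) = 2.6285 K.
Change = 2.6285 − 2.2581 = 0.37 K.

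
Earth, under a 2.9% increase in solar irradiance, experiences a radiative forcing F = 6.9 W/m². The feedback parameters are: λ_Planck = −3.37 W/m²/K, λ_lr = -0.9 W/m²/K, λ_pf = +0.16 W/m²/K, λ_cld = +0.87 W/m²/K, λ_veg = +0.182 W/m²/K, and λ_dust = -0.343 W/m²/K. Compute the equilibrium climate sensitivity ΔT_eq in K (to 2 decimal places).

Net feedback parameter λ = (−3.37) + (-0.9) + (+0.16) + (+0.87) + (+0.182) + (-0.343) = -3.401 W/m²/K.
ΔT = −F/λ = −6.9/(-3.401) = 2.03 K.

2.03 K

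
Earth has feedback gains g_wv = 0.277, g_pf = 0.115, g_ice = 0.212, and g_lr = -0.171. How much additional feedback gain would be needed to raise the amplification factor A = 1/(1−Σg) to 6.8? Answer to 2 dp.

0.42

Current total gain = 0.433.
Target gain for A = 6.8: g* = 1 − 1/6.8 = 0.8529.
Additional gain needed = 0.8529 − 0.433 = 0.42.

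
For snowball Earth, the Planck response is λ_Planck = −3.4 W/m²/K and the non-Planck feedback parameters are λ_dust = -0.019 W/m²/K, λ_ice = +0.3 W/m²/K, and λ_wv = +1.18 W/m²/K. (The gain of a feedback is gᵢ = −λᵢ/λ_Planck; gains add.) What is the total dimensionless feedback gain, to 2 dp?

Convert to gains: g_dust = -0.019/3.4 = -0.005588; g_ice = 0.3/3.4 = 0.08824; g_wv = 1.18/3.4 = 0.3471.
Total gain g = 0.429752.

0.43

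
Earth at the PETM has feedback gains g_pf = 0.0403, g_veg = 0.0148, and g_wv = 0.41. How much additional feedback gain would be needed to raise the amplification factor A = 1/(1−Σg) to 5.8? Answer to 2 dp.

0.36

Current total gain = 0.4651.
Target gain for A = 5.8: g* = 1 − 1/5.8 = 0.8276.
Additional gain needed = 0.8276 − 0.4651 = 0.36.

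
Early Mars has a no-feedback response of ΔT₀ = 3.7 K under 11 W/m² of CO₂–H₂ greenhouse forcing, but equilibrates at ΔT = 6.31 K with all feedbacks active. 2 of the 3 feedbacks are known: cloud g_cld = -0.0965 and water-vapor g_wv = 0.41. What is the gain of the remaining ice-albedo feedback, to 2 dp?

Amplification A = ΔT/ΔT₀ = 6.31/3.7 = 1.705.
Total gain g = 1 − 1/A = 1 − 1/1.705 = 0.4135.
Known gains sum to -0.0965 + 0.41 = 0.3135.
g_ice = 0.4135 − 0.3135 = 0.10.

0.10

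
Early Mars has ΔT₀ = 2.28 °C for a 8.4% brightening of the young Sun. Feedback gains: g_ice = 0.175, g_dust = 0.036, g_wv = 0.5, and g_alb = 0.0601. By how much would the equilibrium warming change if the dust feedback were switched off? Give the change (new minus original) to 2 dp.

-1.35 °C

Original: g = 0.7711, ΔT = 2.28/(1−0.7711) = 9.9607 °C.
Without dust: g' = 0.7351, ΔT' = 2.28/(1−0.7351) = 8.6070 °C.
Change = 8.6070 − 9.9607 = -1.35 °C.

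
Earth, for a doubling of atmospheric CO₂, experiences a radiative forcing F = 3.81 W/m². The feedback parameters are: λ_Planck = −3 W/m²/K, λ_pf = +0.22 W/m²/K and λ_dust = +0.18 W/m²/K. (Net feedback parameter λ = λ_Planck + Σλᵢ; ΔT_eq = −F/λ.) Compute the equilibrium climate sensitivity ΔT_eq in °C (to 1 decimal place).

Net feedback parameter λ = (−3) + (+0.22) + (+0.18) = -2.6 W/m²/K.
ΔT = −F/λ = −3.81/(-2.6) = 1.5 °C.

1.5 °C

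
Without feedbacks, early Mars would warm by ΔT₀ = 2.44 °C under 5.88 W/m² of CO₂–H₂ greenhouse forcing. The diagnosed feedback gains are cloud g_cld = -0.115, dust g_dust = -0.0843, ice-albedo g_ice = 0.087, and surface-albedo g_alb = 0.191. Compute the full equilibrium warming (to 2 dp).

2.65 °C

Total gain g = -0.115 − 0.0843 + 0.087 + 0.191 = 0.0787.
Amplification A = 1/(1 − 0.0787) = 1.085.
ΔT = 2.44 × 1.085 = 2.65 °C.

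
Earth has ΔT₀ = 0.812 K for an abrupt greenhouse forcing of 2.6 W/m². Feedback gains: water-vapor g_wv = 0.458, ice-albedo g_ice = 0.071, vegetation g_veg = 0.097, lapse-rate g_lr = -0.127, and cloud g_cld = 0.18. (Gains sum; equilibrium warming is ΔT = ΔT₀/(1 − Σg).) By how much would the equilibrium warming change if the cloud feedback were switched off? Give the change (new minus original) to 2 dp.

Original: g = 0.679, ΔT = 0.812/(1−0.679) = 2.5296 K.
Without cloud: g' = 0.499, ΔT' = 0.812/(1−0.499) = 1.6208 K.
Change = 1.6208 − 2.5296 = -0.91 K.

-0.91 K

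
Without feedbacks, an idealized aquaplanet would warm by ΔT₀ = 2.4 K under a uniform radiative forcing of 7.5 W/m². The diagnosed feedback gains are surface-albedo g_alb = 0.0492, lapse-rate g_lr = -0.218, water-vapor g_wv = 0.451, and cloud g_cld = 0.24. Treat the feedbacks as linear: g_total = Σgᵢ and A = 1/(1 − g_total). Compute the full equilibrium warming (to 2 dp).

Total gain g = 0.0492 − 0.218 + 0.451 + 0.24 = 0.5222.
Amplification A = 1/(1 − 0.5222) = 2.093.
ΔT = 2.4 × 2.093 = 5.02 K.

5.02 K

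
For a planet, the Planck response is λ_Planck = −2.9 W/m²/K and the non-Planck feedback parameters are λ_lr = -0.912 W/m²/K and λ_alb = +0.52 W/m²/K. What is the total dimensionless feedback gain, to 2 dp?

-0.14

Convert to gains: g_lr = -0.912/2.9 = -0.3145; g_alb = 0.52/2.9 = 0.1793.
Total gain g = -0.1352.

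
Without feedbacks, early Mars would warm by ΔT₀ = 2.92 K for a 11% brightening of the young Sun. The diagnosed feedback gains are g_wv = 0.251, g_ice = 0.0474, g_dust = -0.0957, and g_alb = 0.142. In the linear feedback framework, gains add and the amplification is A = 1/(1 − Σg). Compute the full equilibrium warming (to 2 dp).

Total gain g = 0.251 + 0.0474 − 0.0957 + 0.142 = 0.3447.
Amplification A = 1/(1 − 0.3447) = 1.526.
ΔT = 2.92 × 1.526 = 4.46 K.

4.46 K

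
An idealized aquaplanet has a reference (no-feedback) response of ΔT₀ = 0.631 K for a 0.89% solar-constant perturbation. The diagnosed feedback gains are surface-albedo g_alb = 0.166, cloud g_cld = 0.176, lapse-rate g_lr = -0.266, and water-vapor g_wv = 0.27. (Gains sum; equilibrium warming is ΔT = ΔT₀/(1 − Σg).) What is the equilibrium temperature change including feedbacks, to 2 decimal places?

Total gain g = 0.166 + 0.176 − 0.266 + 0.27 = 0.346.
Amplification A = 1/(1 − 0.346) = 1.529.
ΔT = 0.631 × 1.529 = 0.96 K.

0.96 K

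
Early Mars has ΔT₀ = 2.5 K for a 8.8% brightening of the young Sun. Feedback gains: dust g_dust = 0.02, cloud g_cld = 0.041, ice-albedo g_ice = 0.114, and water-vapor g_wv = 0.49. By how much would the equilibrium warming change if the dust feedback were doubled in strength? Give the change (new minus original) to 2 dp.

Original: g = 0.665, ΔT = 2.5/(1−0.665) = 7.4627 K.
With doubled dust: g' = 0.685, ΔT' = 2.5/(1−0.685) = 7.9365 K.
Change = 7.9365 − 7.4627 = 0.47 K.

0.47 K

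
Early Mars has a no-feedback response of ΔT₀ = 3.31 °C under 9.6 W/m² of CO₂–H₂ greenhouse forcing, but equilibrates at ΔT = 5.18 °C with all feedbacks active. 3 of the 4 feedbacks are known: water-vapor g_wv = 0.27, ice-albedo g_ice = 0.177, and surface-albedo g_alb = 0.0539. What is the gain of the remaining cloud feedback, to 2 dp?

Amplification A = ΔT/ΔT₀ = 5.18/3.31 = 1.565.
Total gain g = 1 − 1/A = 1 − 1/1.565 = 0.361.
Known gains sum to 0.27 + 0.177 + 0.0539 = 0.5009.
g_cld = 0.361 − 0.5009 = -0.14.

-0.14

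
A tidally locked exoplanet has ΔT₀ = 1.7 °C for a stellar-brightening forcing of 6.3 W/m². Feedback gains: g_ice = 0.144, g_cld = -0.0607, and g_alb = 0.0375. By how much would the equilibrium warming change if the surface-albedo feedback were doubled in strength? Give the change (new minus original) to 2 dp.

0.09 °C

Original: g = 0.1208, ΔT = 1.7/(1−0.1208) = 1.9336 °C.
With doubled surface-albedo: g' = 0.1583, ΔT' = 1.7/(1−0.1583) = 2.0197 °C.
Change = 2.0197 − 1.9336 = 0.09 °C.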